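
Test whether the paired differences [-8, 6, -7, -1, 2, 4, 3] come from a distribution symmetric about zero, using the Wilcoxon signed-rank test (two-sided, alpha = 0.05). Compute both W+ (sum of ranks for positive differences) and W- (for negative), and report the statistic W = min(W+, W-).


Step 1: Drop any zero differences (none here) and take |d_i|.
|d| = [8, 6, 7, 1, 2, 4, 3]
Step 2: Midrank |d_i| (ties get averaged ranks).
ranks: |8|->7, |6|->5, |7|->6, |1|->1, |2|->2, |4|->4, |3|->3
Step 3: Attach original signs; sum ranks with positive sign and with negative sign.
W+ = 5 + 2 + 4 + 3 = 14
W- = 7 + 6 + 1 = 14
(Check: W+ + W- = 28 should equal n(n+1)/2 = 28.)
Step 4: Test statistic W = min(W+, W-) = 14.
Step 5: No ties, so the exact null distribution over the 2^7 = 128 sign assignments gives the two-sided p-value = 1.000000.
Step 6: alpha = 0.05. fail to reject H0.

W+ = 14, W- = 14, W = min = 14, p = 1.000000, fail to reject H0.


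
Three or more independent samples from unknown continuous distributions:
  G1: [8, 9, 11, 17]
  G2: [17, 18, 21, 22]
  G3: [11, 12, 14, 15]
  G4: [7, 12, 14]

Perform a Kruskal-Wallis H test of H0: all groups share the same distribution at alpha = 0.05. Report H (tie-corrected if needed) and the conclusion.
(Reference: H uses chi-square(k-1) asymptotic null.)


Step 1: Combine all N = 15 observations and assign midranks.
sorted (value, group, rank): (7,G4,1), (8,G1,2), (9,G1,3), (11,G1,4.5), (11,G3,4.5), (12,G3,6.5), (12,G4,6.5), (14,G3,8.5), (14,G4,8.5), (15,G3,10), (17,G1,11.5), (17,G2,11.5), (18,G2,13), (21,G2,14), (22,G2,15)
Step 2: Sum ranks within each group.
R_1 = 21 (n_1 = 4)
R_2 = 53.5 (n_2 = 4)
R_3 = 29.5 (n_3 = 4)
R_4 = 16 (n_4 = 3)
Step 3: H = 12/(N(N+1)) * sum(R_i^2/n_i) - 3(N+1)
     = 12/(15*16) * (21^2/4 + 53.5^2/4 + 29.5^2/4 + 16^2/3) - 3*16
     = 0.050000 * 1128.71 - 48
     = 8.435417.
Step 4: Ties present; correction factor C = 1 - 24/(15^3 - 15) = 0.992857. Corrected H = 8.435417 / 0.992857 = 8.496103.
Step 5: Under H0, H ~ chi^2(3); p-value = 0.036798.
Step 6: alpha = 0.05. reject H0.

H = 8.4961, df = 3, p = 0.036798, reject H0.


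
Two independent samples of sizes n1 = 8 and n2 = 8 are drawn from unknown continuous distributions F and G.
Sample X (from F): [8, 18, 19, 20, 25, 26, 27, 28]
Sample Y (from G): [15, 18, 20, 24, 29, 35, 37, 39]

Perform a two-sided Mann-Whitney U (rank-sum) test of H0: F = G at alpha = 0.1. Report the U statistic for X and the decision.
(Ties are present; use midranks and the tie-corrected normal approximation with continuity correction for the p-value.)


Step 1: Combine and sort all 16 observations; assign midranks.
sorted (value, group): (8,X), (15,Y), (18,X), (18,Y), (19,X), (20,X), (20,Y), (24,Y), (25,X), (26,X), (27,X), (28,X), (29,Y), (35,Y), (37,Y), (39,Y)
ranks: 8->1, 15->2, 18->3.5, 18->3.5, 19->5, 20->6.5, 20->6.5, 24->8, 25->9, 26->10, 27->11, 28->12, 29->13, 35->14, 37->15, 39->16
Step 2: Rank sum for X: R1 = 1 + 3.5 + 5 + 6.5 + 9 + 10 + 11 + 12 = 58.
Step 3: U_X = R1 - n1(n1+1)/2 = 58 - 8*9/2 = 58 - 36 = 22.
       U_Y = n1*n2 - U_X = 64 - 22 = 42.
Step 4: Ties are present, so use the tie-corrected normal approximation (with continuity correction) for the p-value.
Step 5: p-value = 0.317712; compare to alpha = 0.1. fail to reject H0.

U_X = 22, p = 0.317712, fail to reject H0 at alpha = 0.1.


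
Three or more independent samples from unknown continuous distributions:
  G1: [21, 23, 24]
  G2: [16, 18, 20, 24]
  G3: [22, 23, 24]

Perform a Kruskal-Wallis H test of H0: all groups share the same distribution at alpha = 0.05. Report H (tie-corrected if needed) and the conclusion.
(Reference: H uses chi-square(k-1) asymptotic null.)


Step 1: Combine all N = 10 observations and assign midranks.
sorted (value, group, rank): (16,G2,1), (18,G2,2), (20,G2,3), (21,G1,4), (22,G3,5), (23,G1,6.5), (23,G3,6.5), (24,G1,9), (24,G2,9), (24,G3,9)
Step 2: Sum ranks within each group.
R_1 = 19.5 (n_1 = 3)
R_2 = 15 (n_2 = 4)
R_3 = 20.5 (n_3 = 3)
Step 3: H = 12/(N(N+1)) * sum(R_i^2/n_i) - 3(N+1)
     = 12/(10*11) * (19.5^2/3 + 15^2/4 + 20.5^2/3) - 3*11
     = 0.109091 * 323.083 - 33
     = 2.245455.
Step 4: Ties present; correction factor C = 1 - 30/(10^3 - 10) = 0.969697. Corrected H = 2.245455 / 0.969697 = 2.315625.
Step 5: Under H0, H ~ chi^2(2); p-value = 0.314173.
Step 6: alpha = 0.05. fail to reject H0.

H = 2.3156, df = 2, p = 0.314173, fail to reject H0.


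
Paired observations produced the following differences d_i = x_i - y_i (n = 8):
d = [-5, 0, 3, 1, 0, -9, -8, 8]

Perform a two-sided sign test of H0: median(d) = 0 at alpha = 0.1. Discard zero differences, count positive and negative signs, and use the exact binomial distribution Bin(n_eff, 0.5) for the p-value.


Step 1: Discard zero differences. Original n = 8; n_eff = number of nonzero differences = 6.
Nonzero differences (with sign): -5, +3, +1, -9, -8, +8
Step 2: Count signs: positive = 3, negative = 3.
Step 3: Under H0: P(positive) = 0.5, so the number of positives S ~ Bin(6, 0.5).
Step 4: Two-sided exact p-value = sum of Bin(6,0.5) probabilities at or below the observed probability = 1.000000.
Step 5: alpha = 0.1. fail to reject H0.

n_eff = 6, pos = 3, neg = 3, p = 1.000000, fail to reject H0.


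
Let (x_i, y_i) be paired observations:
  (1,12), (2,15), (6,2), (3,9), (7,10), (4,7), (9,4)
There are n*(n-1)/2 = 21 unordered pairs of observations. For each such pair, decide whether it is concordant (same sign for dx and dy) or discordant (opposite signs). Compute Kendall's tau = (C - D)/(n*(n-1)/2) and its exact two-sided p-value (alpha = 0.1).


Step 1: Enumerate the 21 unordered pairs (i,j) with i<j and classify each by sign(x_j-x_i) * sign(y_j-y_i).
  (1,2):dx=+1,dy=+3->C; (1,3):dx=+5,dy=-10->D; (1,4):dx=+2,dy=-3->D; (1,5):dx=+6,dy=-2->D
  (1,6):dx=+3,dy=-5->D; (1,7):dx=+8,dy=-8->D; (2,3):dx=+4,dy=-13->D; (2,4):dx=+1,dy=-6->D
  (2,5):dx=+5,dy=-5->D; (2,6):dx=+2,dy=-8->D; (2,7):dx=+7,dy=-11->D; (3,4):dx=-3,dy=+7->D
  (3,5):dx=+1,dy=+8->C; (3,6):dx=-2,dy=+5->D; (3,7):dx=+3,dy=+2->C; (4,5):dx=+4,dy=+1->C
  (4,6):dx=+1,dy=-2->D; (4,7):dx=+6,dy=-5->D; (5,6):dx=-3,dy=-3->C; (5,7):dx=+2,dy=-6->D
  (6,7):dx=+5,dy=-3->D
Step 2: C = 5, D = 16, total pairs = 21.
Step 3: tau = (C - D)/(n(n-1)/2) = (5 - 16)/21 = -0.523810.
Step 4: Exact two-sided p-value (enumerate n! = 5040 permutations of y under H0): p = 0.136111.
Step 5: alpha = 0.1. fail to reject H0.

tau_b = -0.5238 (C=5, D=16), p = 0.136111, fail to reject H0.


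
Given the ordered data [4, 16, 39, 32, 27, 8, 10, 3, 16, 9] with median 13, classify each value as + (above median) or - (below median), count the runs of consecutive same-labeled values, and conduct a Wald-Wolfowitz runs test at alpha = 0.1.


Step 1: Compute median = 13; label A = above, B = below.
Labels in order: BAAAABBBAB  (n_A = 5, n_B = 5)
Step 2: Count runs R = 5.
Step 3: Under H0 (random ordering), E[R] = 2*n_A*n_B/(n_A+n_B) + 1 = 2*5*5/10 + 1 = 6.0000.
        Var[R] = 2*n_A*n_B*(2*n_A*n_B - n_A - n_B) / ((n_A+n_B)^2 * (n_A+n_B-1)) = 2000/900 = 2.2222.
        SD[R] = 1.4907.
Step 4: Continuity-corrected z = (R + 0.5 - E[R]) / SD[R] = (5 + 0.5 - 6.0000) / 1.4907 = -0.3354.
Step 5: Two-sided p-value via normal approximation = 2*(1 - Phi(|z|)) = 0.737316.
Step 6: alpha = 0.1. fail to reject H0.

R = 5, z = -0.3354, p = 0.737316, fail to reject H0.


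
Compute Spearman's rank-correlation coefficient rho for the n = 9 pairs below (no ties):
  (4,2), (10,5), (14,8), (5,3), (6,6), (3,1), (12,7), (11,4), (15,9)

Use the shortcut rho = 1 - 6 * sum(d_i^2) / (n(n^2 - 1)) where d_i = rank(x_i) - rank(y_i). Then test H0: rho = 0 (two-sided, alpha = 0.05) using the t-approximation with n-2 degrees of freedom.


Step 1: Rank x and y separately (midranks; no ties here).
rank(x): 4->2, 10->5, 14->8, 5->3, 6->4, 3->1, 12->7, 11->6, 15->9
rank(y): 2->2, 5->5, 8->8, 3->3, 6->6, 1->1, 7->7, 4->4, 9->9
Step 2: d_i = R_x(i) - R_y(i); compute d_i^2.
  (2-2)^2=0, (5-5)^2=0, (8-8)^2=0, (3-3)^2=0, (4-6)^2=4, (1-1)^2=0, (7-7)^2=0, (6-4)^2=4, (9-9)^2=0
sum(d^2) = 8.
Step 3: rho = 1 - 6*8 / (9*(9^2 - 1)) = 1 - 48/720 = 0.933333.
Step 4: Under H0, t = rho * sqrt((n-2)/(1-rho^2)) = 6.8783 ~ t(7).
Step 5: Two-sided p-value from the t-distribution with 7 df = 0.000236.
Step 6: alpha = 0.05. reject H0.

rho = 0.9333, p = 0.000236, reject H0 at alpha = 0.05.


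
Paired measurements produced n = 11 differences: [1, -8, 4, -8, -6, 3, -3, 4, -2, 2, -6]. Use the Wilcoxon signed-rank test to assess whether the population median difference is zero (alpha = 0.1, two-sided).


Step 1: Drop any zero differences (none here) and take |d_i|.
|d| = [1, 8, 4, 8, 6, 3, 3, 4, 2, 2, 6]
Step 2: Midrank |d_i| (ties get averaged ranks).
ranks: |1|->1, |8|->10.5, |4|->6.5, |8|->10.5, |6|->8.5, |3|->4.5, |3|->4.5, |4|->6.5, |2|->2.5, |2|->2.5, |6|->8.5
Step 3: Attach original signs; sum ranks with positive sign and with negative sign.
W+ = 1 + 6.5 + 4.5 + 6.5 + 2.5 = 21
W- = 10.5 + 10.5 + 8.5 + 4.5 + 2.5 + 8.5 = 45
(Check: W+ + W- = 66 should equal n(n+1)/2 = 66.)
Step 4: Test statistic W = min(W+, W-) = 21.
Step 5: Ties in |d|, so use the tie-corrected normal approximation.
        E[W] = n(n+1)/4 = 11*12/4 = 33.
        Tie groups: |d|=2 (t=2), |d|=3 (t=2), |d|=4 (t=2), |d|=6 (t=2), |d|=8 (t=2); sum(t^3 - t) = 30.
        Var[W] = n(n+1)(2n+1)/24 - sum(t^3-t)/48 = 3036/24 - 30/48 = 125.875.
        z = (W - E[W]) / sqrt(Var[W]) = (21 - 33) / 11.2194 = -1.0696.
        Two-sided p = 2*Phi(z) = 0.284810.
Step 6: alpha = 0.1. fail to reject H0.

W+ = 21, W- = 45, W = min = 21, p = 0.284810, fail to reject H0.


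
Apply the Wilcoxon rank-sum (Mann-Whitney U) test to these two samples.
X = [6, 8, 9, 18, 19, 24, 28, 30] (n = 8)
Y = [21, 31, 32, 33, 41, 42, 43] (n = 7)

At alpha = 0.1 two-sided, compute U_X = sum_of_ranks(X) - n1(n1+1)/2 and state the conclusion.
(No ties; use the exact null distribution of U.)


Step 1: Combine and sort all 15 observations; assign midranks.
sorted (value, group): (6,X), (8,X), (9,X), (18,X), (19,X), (21,Y), (24,X), (28,X), (30,X), (31,Y), (32,Y), (33,Y), (41,Y), (42,Y), (43,Y)
ranks: 6->1, 8->2, 9->3, 18->4, 19->5, 21->6, 24->7, 28->8, 30->9, 31->10, 32->11, 33->12, 41->13, 42->14, 43->15
Step 2: Rank sum for X: R1 = 1 + 2 + 3 + 4 + 5 + 7 + 8 + 9 = 39.
Step 3: U_X = R1 - n1(n1+1)/2 = 39 - 8*9/2 = 39 - 36 = 3.
       U_Y = n1*n2 - U_X = 56 - 3 = 53.
Step 4: No ties, so the exact null distribution of U (based on enumerating the C(15,8) = 6435 equally likely rank assignments) gives the two-sided p-value.
Step 5: p-value = 0.002176; compare to alpha = 0.1. reject H0.

U_X = 3, p = 0.002176, reject H0 at alpha = 0.1.


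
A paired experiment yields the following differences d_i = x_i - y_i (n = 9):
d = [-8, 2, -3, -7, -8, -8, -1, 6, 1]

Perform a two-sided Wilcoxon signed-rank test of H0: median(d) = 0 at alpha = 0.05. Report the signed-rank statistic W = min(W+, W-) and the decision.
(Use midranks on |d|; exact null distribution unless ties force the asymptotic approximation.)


Step 1: Drop any zero differences (none here) and take |d_i|.
|d| = [8, 2, 3, 7, 8, 8, 1, 6, 1]
Step 2: Midrank |d_i| (ties get averaged ranks).
ranks: |8|->8, |2|->3, |3|->4, |7|->6, |8|->8, |8|->8, |1|->1.5, |6|->5, |1|->1.5
Step 3: Attach original signs; sum ranks with positive sign and with negative sign.
W+ = 3 + 5 + 1.5 = 9.5
W- = 8 + 4 + 6 + 8 + 8 + 1.5 = 35.5
(Check: W+ + W- = 45 should equal n(n+1)/2 = 45.)
Step 4: Test statistic W = min(W+, W-) = 9.5.
Step 5: Ties in |d|, so use the tie-corrected normal approximation.
        E[W] = n(n+1)/4 = 9*10/4 = 22.5.
        Tie groups: |d|=1 (t=2), |d|=8 (t=3); sum(t^3 - t) = 30.
        Var[W] = n(n+1)(2n+1)/24 - sum(t^3-t)/48 = 1710/24 - 30/48 = 70.625.
        z = (W - E[W]) / sqrt(Var[W]) = (9.5 - 22.5) / 8.4039 = -1.5469.
        Two-sided p = 2*Phi(z) = 0.121886.
Step 6: alpha = 0.05. fail to reject H0.

W+ = 9.5, W- = 35.5, W = min = 9.5, p = 0.121886, fail to reject H0.


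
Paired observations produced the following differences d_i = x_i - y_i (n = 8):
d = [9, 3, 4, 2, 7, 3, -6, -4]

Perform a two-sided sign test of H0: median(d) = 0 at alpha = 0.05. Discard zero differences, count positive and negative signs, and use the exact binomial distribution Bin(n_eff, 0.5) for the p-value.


Step 1: Discard zero differences. Original n = 8; n_eff = number of nonzero differences = 8.
Nonzero differences (with sign): +9, +3, +4, +2, +7, +3, -6, -4
Step 2: Count signs: positive = 6, negative = 2.
Step 3: Under H0: P(positive) = 0.5, so the number of positives S ~ Bin(8, 0.5).
Step 4: Two-sided exact p-value = sum of Bin(8,0.5) probabilities at or below the observed probability = 0.289062.
Step 5: alpha = 0.05. fail to reject H0.

n_eff = 8, pos = 6, neg = 2, p = 0.289062, fail to reject H0.


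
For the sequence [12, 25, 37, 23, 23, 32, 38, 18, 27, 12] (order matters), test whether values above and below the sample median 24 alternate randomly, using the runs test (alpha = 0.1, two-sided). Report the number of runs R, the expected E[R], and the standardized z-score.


Step 1: Compute median = 24; label A = above, B = below.
Labels in order: BAABBAABAB  (n_A = 5, n_B = 5)
Step 2: Count runs R = 7.
Step 3: Under H0 (random ordering), E[R] = 2*n_A*n_B/(n_A+n_B) + 1 = 2*5*5/10 + 1 = 6.0000.
        Var[R] = 2*n_A*n_B*(2*n_A*n_B - n_A - n_B) / ((n_A+n_B)^2 * (n_A+n_B-1)) = 2000/900 = 2.2222.
        SD[R] = 1.4907.
Step 4: Continuity-corrected z = (R - 0.5 - E[R]) / SD[R] = (7 - 0.5 - 6.0000) / 1.4907 = 0.3354.
Step 5: Two-sided p-value via normal approximation = 2*(1 - Phi(|z|)) = 0.737316.
Step 6: alpha = 0.1. fail to reject H0.

R = 7, z = 0.3354, p = 0.737316, fail to reject H0.


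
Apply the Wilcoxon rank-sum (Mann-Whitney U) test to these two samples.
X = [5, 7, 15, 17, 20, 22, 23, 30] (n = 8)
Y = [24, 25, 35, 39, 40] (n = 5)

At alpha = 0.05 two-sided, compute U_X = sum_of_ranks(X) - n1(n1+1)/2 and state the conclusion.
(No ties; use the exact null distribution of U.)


Step 1: Combine and sort all 13 observations; assign midranks.
sorted (value, group): (5,X), (7,X), (15,X), (17,X), (20,X), (22,X), (23,X), (24,Y), (25,Y), (30,X), (35,Y), (39,Y), (40,Y)
ranks: 5->1, 7->2, 15->3, 17->4, 20->5, 22->6, 23->7, 24->8, 25->9, 30->10, 35->11, 39->12, 40->13
Step 2: Rank sum for X: R1 = 1 + 2 + 3 + 4 + 5 + 6 + 7 + 10 = 38.
Step 3: U_X = R1 - n1(n1+1)/2 = 38 - 8*9/2 = 38 - 36 = 2.
       U_Y = n1*n2 - U_X = 40 - 2 = 38.
Step 4: No ties, so the exact null distribution of U (based on enumerating the C(13,8) = 1287 equally likely rank assignments) gives the two-sided p-value.
Step 5: p-value = 0.006216; compare to alpha = 0.05. reject H0.

U_X = 2, p = 0.006216, reject H0 at alpha = 0.05.


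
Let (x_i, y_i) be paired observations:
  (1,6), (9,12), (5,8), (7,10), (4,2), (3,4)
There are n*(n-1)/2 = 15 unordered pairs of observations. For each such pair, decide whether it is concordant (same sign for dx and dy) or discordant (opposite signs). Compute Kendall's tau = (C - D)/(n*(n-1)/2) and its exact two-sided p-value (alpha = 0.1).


Step 1: Enumerate the 15 unordered pairs (i,j) with i<j and classify each by sign(x_j-x_i) * sign(y_j-y_i).
  (1,2):dx=+8,dy=+6->C; (1,3):dx=+4,dy=+2->C; (1,4):dx=+6,dy=+4->C; (1,5):dx=+3,dy=-4->D
  (1,6):dx=+2,dy=-2->D; (2,3):dx=-4,dy=-4->C; (2,4):dx=-2,dy=-2->C; (2,5):dx=-5,dy=-10->C
  (2,6):dx=-6,dy=-8->C; (3,4):dx=+2,dy=+2->C; (3,5):dx=-1,dy=-6->C; (3,6):dx=-2,dy=-4->C
  (4,5):dx=-3,dy=-8->C; (4,6):dx=-4,dy=-6->C; (5,6):dx=-1,dy=+2->D
Step 2: C = 12, D = 3, total pairs = 15.
Step 3: tau = (C - D)/(n(n-1)/2) = (12 - 3)/15 = 0.600000.
Step 4: Exact two-sided p-value (enumerate n! = 720 permutations of y under H0): p = 0.136111.
Step 5: alpha = 0.1. fail to reject H0.

tau_b = 0.6000 (C=12, D=3), p = 0.136111, fail to reject H0.


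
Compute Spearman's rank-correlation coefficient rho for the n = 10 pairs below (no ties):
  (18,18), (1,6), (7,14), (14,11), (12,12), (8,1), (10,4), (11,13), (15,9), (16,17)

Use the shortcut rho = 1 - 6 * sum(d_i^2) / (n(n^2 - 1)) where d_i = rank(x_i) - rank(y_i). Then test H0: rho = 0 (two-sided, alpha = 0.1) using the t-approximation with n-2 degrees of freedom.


Step 1: Rank x and y separately (midranks; no ties here).
rank(x): 18->10, 1->1, 7->2, 14->7, 12->6, 8->3, 10->4, 11->5, 15->8, 16->9
rank(y): 18->10, 6->3, 14->8, 11->5, 12->6, 1->1, 4->2, 13->7, 9->4, 17->9
Step 2: d_i = R_x(i) - R_y(i); compute d_i^2.
  (10-10)^2=0, (1-3)^2=4, (2-8)^2=36, (7-5)^2=4, (6-6)^2=0, (3-1)^2=4, (4-2)^2=4, (5-7)^2=4, (8-4)^2=16, (9-9)^2=0
sum(d^2) = 72.
Step 3: rho = 1 - 6*72 / (10*(10^2 - 1)) = 1 - 432/990 = 0.563636.
Step 4: Under H0, t = rho * sqrt((n-2)/(1-rho^2)) = 1.9300 ~ t(8).
Step 5: Two-sided p-value from the t-distribution with 8 df = 0.089724.
Step 6: alpha = 0.1. reject H0.

rho = 0.5636, p = 0.089724, reject H0 at alpha = 0.1.


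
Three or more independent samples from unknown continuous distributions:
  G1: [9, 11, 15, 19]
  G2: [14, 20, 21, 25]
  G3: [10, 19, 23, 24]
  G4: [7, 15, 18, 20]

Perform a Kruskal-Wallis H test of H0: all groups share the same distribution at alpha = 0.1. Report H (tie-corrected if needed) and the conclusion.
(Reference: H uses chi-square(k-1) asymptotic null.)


Step 1: Combine all N = 16 observations and assign midranks.
sorted (value, group, rank): (7,G4,1), (9,G1,2), (10,G3,3), (11,G1,4), (14,G2,5), (15,G1,6.5), (15,G4,6.5), (18,G4,8), (19,G1,9.5), (19,G3,9.5), (20,G2,11.5), (20,G4,11.5), (21,G2,13), (23,G3,14), (24,G3,15), (25,G2,16)
Step 2: Sum ranks within each group.
R_1 = 22 (n_1 = 4)
R_2 = 45.5 (n_2 = 4)
R_3 = 41.5 (n_3 = 4)
R_4 = 27 (n_4 = 4)
Step 3: H = 12/(N(N+1)) * sum(R_i^2/n_i) - 3(N+1)
     = 12/(16*17) * (22^2/4 + 45.5^2/4 + 41.5^2/4 + 27^2/4) - 3*17
     = 0.044118 * 1251.38 - 51
     = 4.207721.
Step 4: Ties present; correction factor C = 1 - 18/(16^3 - 16) = 0.995588. Corrected H = 4.207721 / 0.995588 = 4.226366.
Step 5: Under H0, H ~ chi^2(3); p-value = 0.238035.
Step 6: alpha = 0.1. fail to reject H0.

H = 4.2264, df = 3, p = 0.238035, fail to reject H0.


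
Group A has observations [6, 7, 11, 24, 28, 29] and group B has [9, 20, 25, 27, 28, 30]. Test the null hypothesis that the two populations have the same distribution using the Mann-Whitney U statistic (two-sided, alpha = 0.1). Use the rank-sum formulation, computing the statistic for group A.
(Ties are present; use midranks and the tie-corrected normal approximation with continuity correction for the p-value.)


Step 1: Combine and sort all 12 observations; assign midranks.
sorted (value, group): (6,X), (7,X), (9,Y), (11,X), (20,Y), (24,X), (25,Y), (27,Y), (28,X), (28,Y), (29,X), (30,Y)
ranks: 6->1, 7->2, 9->3, 11->4, 20->5, 24->6, 25->7, 27->8, 28->9.5, 28->9.5, 29->11, 30->12
Step 2: Rank sum for X: R1 = 1 + 2 + 4 + 6 + 9.5 + 11 = 33.5.
Step 3: U_X = R1 - n1(n1+1)/2 = 33.5 - 6*7/2 = 33.5 - 21 = 12.5.
       U_Y = n1*n2 - U_X = 36 - 12.5 = 23.5.
Step 4: Ties are present, so use the tie-corrected normal approximation (with continuity correction) for the p-value.
Step 5: p-value = 0.422527; compare to alpha = 0.1. fail to reject H0.

U_X = 12.5, p = 0.422527, fail to reject H0 at alpha = 0.1.


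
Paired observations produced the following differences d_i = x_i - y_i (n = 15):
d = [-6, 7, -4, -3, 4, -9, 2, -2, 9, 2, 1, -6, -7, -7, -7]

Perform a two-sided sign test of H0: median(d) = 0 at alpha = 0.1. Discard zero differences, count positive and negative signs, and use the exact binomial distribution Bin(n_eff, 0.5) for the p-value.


Step 1: Discard zero differences. Original n = 15; n_eff = number of nonzero differences = 15.
Nonzero differences (with sign): -6, +7, -4, -3, +4, -9, +2, -2, +9, +2, +1, -6, -7, -7, -7
Step 2: Count signs: positive = 6, negative = 9.
Step 3: Under H0: P(positive) = 0.5, so the number of positives S ~ Bin(15, 0.5).
Step 4: Two-sided exact p-value = sum of Bin(15,0.5) probabilities at or below the observed probability = 0.607239.
Step 5: alpha = 0.1. fail to reject H0.

n_eff = 15, pos = 6, neg = 9, p = 0.607239, fail to reject H0.


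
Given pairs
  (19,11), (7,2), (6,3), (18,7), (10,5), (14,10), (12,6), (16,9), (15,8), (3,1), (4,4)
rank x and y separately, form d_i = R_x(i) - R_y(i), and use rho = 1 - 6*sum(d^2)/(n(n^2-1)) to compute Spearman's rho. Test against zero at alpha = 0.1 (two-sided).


Step 1: Rank x and y separately (midranks; no ties here).
rank(x): 19->11, 7->4, 6->3, 18->10, 10->5, 14->7, 12->6, 16->9, 15->8, 3->1, 4->2
rank(y): 11->11, 2->2, 3->3, 7->7, 5->5, 10->10, 6->6, 9->9, 8->8, 1->1, 4->4
Step 2: d_i = R_x(i) - R_y(i); compute d_i^2.
  (11-11)^2=0, (4-2)^2=4, (3-3)^2=0, (10-7)^2=9, (5-5)^2=0, (7-10)^2=9, (6-6)^2=0, (9-9)^2=0, (8-8)^2=0, (1-1)^2=0, (2-4)^2=4
sum(d^2) = 26.
Step 3: rho = 1 - 6*26 / (11*(11^2 - 1)) = 1 - 156/1320 = 0.881818.
Step 4: Under H0, t = rho * sqrt((n-2)/(1-rho^2)) = 5.6097 ~ t(9).
Step 5: Two-sided p-value from the t-distribution with 9 df = 0.000330.
Step 6: alpha = 0.1. reject H0.

rho = 0.8818, p = 0.000330, reject H0 at alpha = 0.1.


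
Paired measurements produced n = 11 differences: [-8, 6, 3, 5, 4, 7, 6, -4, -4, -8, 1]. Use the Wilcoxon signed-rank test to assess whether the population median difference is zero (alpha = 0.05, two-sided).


Step 1: Drop any zero differences (none here) and take |d_i|.
|d| = [8, 6, 3, 5, 4, 7, 6, 4, 4, 8, 1]
Step 2: Midrank |d_i| (ties get averaged ranks).
ranks: |8|->10.5, |6|->7.5, |3|->2, |5|->6, |4|->4, |7|->9, |6|->7.5, |4|->4, |4|->4, |8|->10.5, |1|->1
Step 3: Attach original signs; sum ranks with positive sign and with negative sign.
W+ = 7.5 + 2 + 6 + 4 + 9 + 7.5 + 1 = 37
W- = 10.5 + 4 + 4 + 10.5 = 29
(Check: W+ + W- = 66 should equal n(n+1)/2 = 66.)
Step 4: Test statistic W = min(W+, W-) = 29.
Step 5: Ties in |d|, so use the tie-corrected normal approximation.
        E[W] = n(n+1)/4 = 11*12/4 = 33.
        Tie groups: |d|=4 (t=3), |d|=6 (t=2), |d|=8 (t=2); sum(t^3 - t) = 36.
        Var[W] = n(n+1)(2n+1)/24 - sum(t^3-t)/48 = 3036/24 - 36/48 = 125.75.
        z = (W - E[W]) / sqrt(Var[W]) = (29 - 33) / 11.2138 = -0.3567.
        Two-sided p = 2*Phi(z) = 0.721315.
Step 6: alpha = 0.05. fail to reject H0.

W+ = 37, W- = 29, W = min = 29, p = 0.721315, fail to reject H0.


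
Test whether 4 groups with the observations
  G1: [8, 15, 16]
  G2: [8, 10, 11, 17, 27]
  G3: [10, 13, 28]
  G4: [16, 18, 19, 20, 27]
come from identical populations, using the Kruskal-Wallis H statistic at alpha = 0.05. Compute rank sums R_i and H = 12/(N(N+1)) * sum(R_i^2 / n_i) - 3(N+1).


Step 1: Combine all N = 16 observations and assign midranks.
sorted (value, group, rank): (8,G1,1.5), (8,G2,1.5), (10,G2,3.5), (10,G3,3.5), (11,G2,5), (13,G3,6), (15,G1,7), (16,G1,8.5), (16,G4,8.5), (17,G2,10), (18,G4,11), (19,G4,12), (20,G4,13), (27,G2,14.5), (27,G4,14.5), (28,G3,16)
Step 2: Sum ranks within each group.
R_1 = 17 (n_1 = 3)
R_2 = 34.5 (n_2 = 5)
R_3 = 25.5 (n_3 = 3)
R_4 = 59 (n_4 = 5)
Step 3: H = 12/(N(N+1)) * sum(R_i^2/n_i) - 3(N+1)
     = 12/(16*17) * (17^2/3 + 34.5^2/5 + 25.5^2/3 + 59^2/5) - 3*17
     = 0.044118 * 1247.33 - 51
     = 4.029412.
Step 4: Ties present; correction factor C = 1 - 24/(16^3 - 16) = 0.994118. Corrected H = 4.029412 / 0.994118 = 4.053254.
Step 5: Under H0, H ~ chi^2(3); p-value = 0.255771.
Step 6: alpha = 0.05. fail to reject H0.

H = 4.0533, df = 3, p = 0.255771, fail to reject H0.


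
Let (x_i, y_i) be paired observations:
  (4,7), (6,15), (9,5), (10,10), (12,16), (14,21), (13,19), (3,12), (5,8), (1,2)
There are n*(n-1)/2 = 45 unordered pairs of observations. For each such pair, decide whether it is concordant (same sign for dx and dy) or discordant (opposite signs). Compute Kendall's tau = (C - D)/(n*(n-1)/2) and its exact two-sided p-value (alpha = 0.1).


Step 1: Enumerate the 45 unordered pairs (i,j) with i<j and classify each by sign(x_j-x_i) * sign(y_j-y_i).
  (1,2):dx=+2,dy=+8->C; (1,3):dx=+5,dy=-2->D; (1,4):dx=+6,dy=+3->C; (1,5):dx=+8,dy=+9->C
  (1,6):dx=+10,dy=+14->C; (1,7):dx=+9,dy=+12->C; (1,8):dx=-1,dy=+5->D; (1,9):dx=+1,dy=+1->C
  (1,10):dx=-3,dy=-5->C; (2,3):dx=+3,dy=-10->D; (2,4):dx=+4,dy=-5->D; (2,5):dx=+6,dy=+1->C
  (2,6):dx=+8,dy=+6->C; (2,7):dx=+7,dy=+4->C; (2,8):dx=-3,dy=-3->C; (2,9):dx=-1,dy=-7->C
  (2,10):dx=-5,dy=-13->C; (3,4):dx=+1,dy=+5->C; (3,5):dx=+3,dy=+11->C; (3,6):dx=+5,dy=+16->C
  (3,7):dx=+4,dy=+14->C; (3,8):dx=-6,dy=+7->D; (3,9):dx=-4,dy=+3->D; (3,10):dx=-8,dy=-3->C
  (4,5):dx=+2,dy=+6->C; (4,6):dx=+4,dy=+11->C; (4,7):dx=+3,dy=+9->C; (4,8):dx=-7,dy=+2->D
  (4,9):dx=-5,dy=-2->C; (4,10):dx=-9,dy=-8->C; (5,6):dx=+2,dy=+5->C; (5,7):dx=+1,dy=+3->C
  (5,8):dx=-9,dy=-4->C; (5,9):dx=-7,dy=-8->C; (5,10):dx=-11,dy=-14->C; (6,7):dx=-1,dy=-2->C
  (6,8):dx=-11,dy=-9->C; (6,9):dx=-9,dy=-13->C; (6,10):dx=-13,dy=-19->C; (7,8):dx=-10,dy=-7->C
  (7,9):dx=-8,dy=-11->C; (7,10):dx=-12,dy=-17->C; (8,9):dx=+2,dy=-4->D; (8,10):dx=-2,dy=-10->C
  (9,10):dx=-4,dy=-6->C
Step 2: C = 37, D = 8, total pairs = 45.
Step 3: tau = (C - D)/(n(n-1)/2) = (37 - 8)/45 = 0.644444.
Step 4: Exact two-sided p-value (enumerate n! = 3628800 permutations of y under H0): p = 0.009148.
Step 5: alpha = 0.1. reject H0.

tau_b = 0.6444 (C=37, D=8), p = 0.009148, reject H0.


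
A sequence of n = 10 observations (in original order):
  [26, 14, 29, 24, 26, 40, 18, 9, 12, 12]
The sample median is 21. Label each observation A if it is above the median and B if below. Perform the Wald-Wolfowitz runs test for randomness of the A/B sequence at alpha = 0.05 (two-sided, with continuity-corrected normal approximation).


Step 1: Compute median = 21; label A = above, B = below.
Labels in order: ABAAAABBBB  (n_A = 5, n_B = 5)
Step 2: Count runs R = 4.
Step 3: Under H0 (random ordering), E[R] = 2*n_A*n_B/(n_A+n_B) + 1 = 2*5*5/10 + 1 = 6.0000.
        Var[R] = 2*n_A*n_B*(2*n_A*n_B - n_A - n_B) / ((n_A+n_B)^2 * (n_A+n_B-1)) = 2000/900 = 2.2222.
        SD[R] = 1.4907.
Step 4: Continuity-corrected z = (R + 0.5 - E[R]) / SD[R] = (4 + 0.5 - 6.0000) / 1.4907 = -1.0062.
Step 5: Two-sided p-value via normal approximation = 2*(1 - Phi(|z|)) = 0.314305.
Step 6: alpha = 0.05. fail to reject H0.

R = 4, z = -1.0062, p = 0.314305, fail to reject H0.


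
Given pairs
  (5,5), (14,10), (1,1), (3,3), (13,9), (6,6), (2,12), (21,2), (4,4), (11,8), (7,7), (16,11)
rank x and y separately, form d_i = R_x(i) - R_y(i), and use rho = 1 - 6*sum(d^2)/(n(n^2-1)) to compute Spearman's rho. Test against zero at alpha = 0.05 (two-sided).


Step 1: Rank x and y separately (midranks; no ties here).
rank(x): 5->5, 14->10, 1->1, 3->3, 13->9, 6->6, 2->2, 21->12, 4->4, 11->8, 7->7, 16->11
rank(y): 5->5, 10->10, 1->1, 3->3, 9->9, 6->6, 12->12, 2->2, 4->4, 8->8, 7->7, 11->11
Step 2: d_i = R_x(i) - R_y(i); compute d_i^2.
  (5-5)^2=0, (10-10)^2=0, (1-1)^2=0, (3-3)^2=0, (9-9)^2=0, (6-6)^2=0, (2-12)^2=100, (12-2)^2=100, (4-4)^2=0, (8-8)^2=0, (7-7)^2=0, (11-11)^2=0
sum(d^2) = 200.
Step 3: rho = 1 - 6*200 / (12*(12^2 - 1)) = 1 - 1200/1716 = 0.300699.
Step 4: Under H0, t = rho * sqrt((n-2)/(1-rho^2)) = 0.9970 ~ t(10).
Step 5: Two-sided p-value from the t-distribution with 10 df = 0.342260.
Step 6: alpha = 0.05. fail to reject H0.

rho = 0.3007, p = 0.342260, fail to reject H0 at alpha = 0.05.


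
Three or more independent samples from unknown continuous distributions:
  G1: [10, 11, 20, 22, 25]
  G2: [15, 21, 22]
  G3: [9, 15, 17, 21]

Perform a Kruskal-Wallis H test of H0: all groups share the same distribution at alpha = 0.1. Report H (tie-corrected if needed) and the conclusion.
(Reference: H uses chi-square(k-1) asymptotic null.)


Step 1: Combine all N = 12 observations and assign midranks.
sorted (value, group, rank): (9,G3,1), (10,G1,2), (11,G1,3), (15,G2,4.5), (15,G3,4.5), (17,G3,6), (20,G1,7), (21,G2,8.5), (21,G3,8.5), (22,G1,10.5), (22,G2,10.5), (25,G1,12)
Step 2: Sum ranks within each group.
R_1 = 34.5 (n_1 = 5)
R_2 = 23.5 (n_2 = 3)
R_3 = 20 (n_3 = 4)
Step 3: H = 12/(N(N+1)) * sum(R_i^2/n_i) - 3(N+1)
     = 12/(12*13) * (34.5^2/5 + 23.5^2/3 + 20^2/4) - 3*13
     = 0.076923 * 522.133 - 39
     = 1.164103.
Step 4: Ties present; correction factor C = 1 - 18/(12^3 - 12) = 0.989510. Corrected H = 1.164103 / 0.989510 = 1.176443.
Step 5: Under H0, H ~ chi^2(2); p-value = 0.555314.
Step 6: alpha = 0.1. fail to reject H0.

H = 1.1764, df = 2, p = 0.555314, fail to reject H0.


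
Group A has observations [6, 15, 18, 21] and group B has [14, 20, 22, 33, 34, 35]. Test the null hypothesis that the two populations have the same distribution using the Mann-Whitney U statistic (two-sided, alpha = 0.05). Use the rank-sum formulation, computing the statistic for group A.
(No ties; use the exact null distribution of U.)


Step 1: Combine and sort all 10 observations; assign midranks.
sorted (value, group): (6,X), (14,Y), (15,X), (18,X), (20,Y), (21,X), (22,Y), (33,Y), (34,Y), (35,Y)
ranks: 6->1, 14->2, 15->3, 18->4, 20->5, 21->6, 22->7, 33->8, 34->9, 35->10
Step 2: Rank sum for X: R1 = 1 + 3 + 4 + 6 = 14.
Step 3: U_X = R1 - n1(n1+1)/2 = 14 - 4*5/2 = 14 - 10 = 4.
       U_Y = n1*n2 - U_X = 24 - 4 = 20.
Step 4: No ties, so the exact null distribution of U (based on enumerating the C(10,4) = 210 equally likely rank assignments) gives the two-sided p-value.
Step 5: p-value = 0.114286; compare to alpha = 0.05. fail to reject H0.

U_X = 4, p = 0.114286, fail to reject H0 at alpha = 0.05.


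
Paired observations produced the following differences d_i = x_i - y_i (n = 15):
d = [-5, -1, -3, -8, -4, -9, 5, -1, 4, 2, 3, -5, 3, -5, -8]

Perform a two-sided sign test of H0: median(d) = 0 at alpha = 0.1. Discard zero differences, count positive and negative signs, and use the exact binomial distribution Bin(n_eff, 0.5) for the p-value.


Step 1: Discard zero differences. Original n = 15; n_eff = number of nonzero differences = 15.
Nonzero differences (with sign): -5, -1, -3, -8, -4, -9, +5, -1, +4, +2, +3, -5, +3, -5, -8
Step 2: Count signs: positive = 5, negative = 10.
Step 3: Under H0: P(positive) = 0.5, so the number of positives S ~ Bin(15, 0.5).
Step 4: Two-sided exact p-value = sum of Bin(15,0.5) probabilities at or below the observed probability = 0.301758.
Step 5: alpha = 0.1. fail to reject H0.

n_eff = 15, pos = 5, neg = 10, p = 0.301758, fail to reject H0.


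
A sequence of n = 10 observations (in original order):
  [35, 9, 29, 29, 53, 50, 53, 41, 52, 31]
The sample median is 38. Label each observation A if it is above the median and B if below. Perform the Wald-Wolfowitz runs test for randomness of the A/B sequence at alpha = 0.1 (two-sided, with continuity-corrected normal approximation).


Step 1: Compute median = 38; label A = above, B = below.
Labels in order: BBBBAAAAAB  (n_A = 5, n_B = 5)
Step 2: Count runs R = 3.
Step 3: Under H0 (random ordering), E[R] = 2*n_A*n_B/(n_A+n_B) + 1 = 2*5*5/10 + 1 = 6.0000.
        Var[R] = 2*n_A*n_B*(2*n_A*n_B - n_A - n_B) / ((n_A+n_B)^2 * (n_A+n_B-1)) = 2000/900 = 2.2222.
        SD[R] = 1.4907.
Step 4: Continuity-corrected z = (R + 0.5 - E[R]) / SD[R] = (3 + 0.5 - 6.0000) / 1.4907 = -1.6771.
Step 5: Two-sided p-value via normal approximation = 2*(1 - Phi(|z|)) = 0.093533.
Step 6: alpha = 0.1. reject H0.

R = 3, z = -1.6771, p = 0.093533, reject H0.


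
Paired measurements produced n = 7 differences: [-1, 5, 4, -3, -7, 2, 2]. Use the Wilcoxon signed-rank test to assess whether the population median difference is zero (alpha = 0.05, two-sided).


Step 1: Drop any zero differences (none here) and take |d_i|.
|d| = [1, 5, 4, 3, 7, 2, 2]
Step 2: Midrank |d_i| (ties get averaged ranks).
ranks: |1|->1, |5|->6, |4|->5, |3|->4, |7|->7, |2|->2.5, |2|->2.5
Step 3: Attach original signs; sum ranks with positive sign and with negative sign.
W+ = 6 + 5 + 2.5 + 2.5 = 16
W- = 1 + 4 + 7 = 12
(Check: W+ + W- = 28 should equal n(n+1)/2 = 28.)
Step 4: Test statistic W = min(W+, W-) = 12.
Step 5: Ties in |d|, so use the tie-corrected normal approximation.
        E[W] = n(n+1)/4 = 7*8/4 = 14.
        Tie groups: |d|=2 (t=2); sum(t^3 - t) = 6.
        Var[W] = n(n+1)(2n+1)/24 - sum(t^3-t)/48 = 840/24 - 6/48 = 34.875.
        z = (W - E[W]) / sqrt(Var[W]) = (12 - 14) / 5.9055 = -0.3387.
        Two-sided p = 2*Phi(z) = 0.734861.
Step 6: alpha = 0.05. fail to reject H0.

W+ = 16, W- = 12, W = min = 12, p = 0.734861, fail to reject H0.


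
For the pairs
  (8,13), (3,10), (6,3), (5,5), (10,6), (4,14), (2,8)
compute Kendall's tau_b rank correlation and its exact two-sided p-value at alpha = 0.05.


Step 1: Enumerate the 21 unordered pairs (i,j) with i<j and classify each by sign(x_j-x_i) * sign(y_j-y_i).
  (1,2):dx=-5,dy=-3->C; (1,3):dx=-2,dy=-10->C; (1,4):dx=-3,dy=-8->C; (1,5):dx=+2,dy=-7->D
  (1,6):dx=-4,dy=+1->D; (1,7):dx=-6,dy=-5->C; (2,3):dx=+3,dy=-7->D; (2,4):dx=+2,dy=-5->D
  (2,5):dx=+7,dy=-4->D; (2,6):dx=+1,dy=+4->C; (2,7):dx=-1,dy=-2->C; (3,4):dx=-1,dy=+2->D
  (3,5):dx=+4,dy=+3->C; (3,6):dx=-2,dy=+11->D; (3,7):dx=-4,dy=+5->D; (4,5):dx=+5,dy=+1->C
  (4,6):dx=-1,dy=+9->D; (4,7):dx=-3,dy=+3->D; (5,6):dx=-6,dy=+8->D; (5,7):dx=-8,dy=+2->D
  (6,7):dx=-2,dy=-6->C
Step 2: C = 9, D = 12, total pairs = 21.
Step 3: tau = (C - D)/(n(n-1)/2) = (9 - 12)/21 = -0.142857.
Step 4: Exact two-sided p-value (enumerate n! = 5040 permutations of y under H0): p = 0.772619.
Step 5: alpha = 0.05. fail to reject H0.

tau_b = -0.1429 (C=9, D=12), p = 0.772619, fail to reject H0.


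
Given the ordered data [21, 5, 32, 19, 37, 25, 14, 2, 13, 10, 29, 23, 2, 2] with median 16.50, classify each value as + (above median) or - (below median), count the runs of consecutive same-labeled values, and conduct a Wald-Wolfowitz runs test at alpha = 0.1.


Step 1: Compute median = 16.50; label A = above, B = below.
Labels in order: ABAAAABBBBAABB  (n_A = 7, n_B = 7)
Step 2: Count runs R = 6.
Step 3: Under H0 (random ordering), E[R] = 2*n_A*n_B/(n_A+n_B) + 1 = 2*7*7/14 + 1 = 8.0000.
        Var[R] = 2*n_A*n_B*(2*n_A*n_B - n_A - n_B) / ((n_A+n_B)^2 * (n_A+n_B-1)) = 8232/2548 = 3.2308.
        SD[R] = 1.7974.
Step 4: Continuity-corrected z = (R + 0.5 - E[R]) / SD[R] = (6 + 0.5 - 8.0000) / 1.7974 = -0.8345.
Step 5: Two-sided p-value via normal approximation = 2*(1 - Phi(|z|)) = 0.403986.
Step 6: alpha = 0.1. fail to reject H0.

R = 6, z = -0.8345, p = 0.403986, fail to reject H0.


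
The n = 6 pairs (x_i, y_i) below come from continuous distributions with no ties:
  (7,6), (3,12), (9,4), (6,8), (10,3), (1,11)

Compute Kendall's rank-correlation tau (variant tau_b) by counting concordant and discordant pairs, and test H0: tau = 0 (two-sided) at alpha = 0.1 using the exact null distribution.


Step 1: Enumerate the 15 unordered pairs (i,j) with i<j and classify each by sign(x_j-x_i) * sign(y_j-y_i).
  (1,2):dx=-4,dy=+6->D; (1,3):dx=+2,dy=-2->D; (1,4):dx=-1,dy=+2->D; (1,5):dx=+3,dy=-3->D
  (1,6):dx=-6,dy=+5->D; (2,3):dx=+6,dy=-8->D; (2,4):dx=+3,dy=-4->D; (2,5):dx=+7,dy=-9->D
  (2,6):dx=-2,dy=-1->C; (3,4):dx=-3,dy=+4->D; (3,5):dx=+1,dy=-1->D; (3,6):dx=-8,dy=+7->D
  (4,5):dx=+4,dy=-5->D; (4,6):dx=-5,dy=+3->D; (5,6):dx=-9,dy=+8->D
Step 2: C = 1, D = 14, total pairs = 15.
Step 3: tau = (C - D)/(n(n-1)/2) = (1 - 14)/15 = -0.866667.
Step 4: Exact two-sided p-value (enumerate n! = 720 permutations of y under H0): p = 0.016667.
Step 5: alpha = 0.1. reject H0.

tau_b = -0.8667 (C=1, D=14), p = 0.016667, reject H0.


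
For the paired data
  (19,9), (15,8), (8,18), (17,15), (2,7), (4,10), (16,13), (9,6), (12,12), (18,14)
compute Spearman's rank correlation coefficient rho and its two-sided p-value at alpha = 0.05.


Step 1: Rank x and y separately (midranks; no ties here).
rank(x): 19->10, 15->6, 8->3, 17->8, 2->1, 4->2, 16->7, 9->4, 12->5, 18->9
rank(y): 9->4, 8->3, 18->10, 15->9, 7->2, 10->5, 13->7, 6->1, 12->6, 14->8
Step 2: d_i = R_x(i) - R_y(i); compute d_i^2.
  (10-4)^2=36, (6-3)^2=9, (3-10)^2=49, (8-9)^2=1, (1-2)^2=1, (2-5)^2=9, (7-7)^2=0, (4-1)^2=9, (5-6)^2=1, (9-8)^2=1
sum(d^2) = 116.
Step 3: rho = 1 - 6*116 / (10*(10^2 - 1)) = 1 - 696/990 = 0.296970.
Step 4: Under H0, t = rho * sqrt((n-2)/(1-rho^2)) = 0.8796 ~ t(8).
Step 5: Two-sided p-value from the t-distribution with 8 df = 0.404702.
Step 6: alpha = 0.05. fail to reject H0.

rho = 0.2970, p = 0.404702, fail to reject H0 at alpha = 0.05.


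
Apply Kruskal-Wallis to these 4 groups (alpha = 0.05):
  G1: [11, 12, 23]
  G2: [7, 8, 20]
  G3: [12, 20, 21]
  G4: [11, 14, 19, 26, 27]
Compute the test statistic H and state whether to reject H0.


Step 1: Combine all N = 14 observations and assign midranks.
sorted (value, group, rank): (7,G2,1), (8,G2,2), (11,G1,3.5), (11,G4,3.5), (12,G1,5.5), (12,G3,5.5), (14,G4,7), (19,G4,8), (20,G2,9.5), (20,G3,9.5), (21,G3,11), (23,G1,12), (26,G4,13), (27,G4,14)
Step 2: Sum ranks within each group.
R_1 = 21 (n_1 = 3)
R_2 = 12.5 (n_2 = 3)
R_3 = 26 (n_3 = 3)
R_4 = 45.5 (n_4 = 5)
Step 3: H = 12/(N(N+1)) * sum(R_i^2/n_i) - 3(N+1)
     = 12/(14*15) * (21^2/3 + 12.5^2/3 + 26^2/3 + 45.5^2/5) - 3*15
     = 0.057143 * 838.467 - 45
     = 2.912381.
Step 4: Ties present; correction factor C = 1 - 18/(14^3 - 14) = 0.993407. Corrected H = 2.912381 / 0.993407 = 2.931711.
Step 5: Under H0, H ~ chi^2(3); p-value = 0.402274.
Step 6: alpha = 0.05. fail to reject H0.

H = 2.9317, df = 3, p = 0.402274, fail to reject H0.


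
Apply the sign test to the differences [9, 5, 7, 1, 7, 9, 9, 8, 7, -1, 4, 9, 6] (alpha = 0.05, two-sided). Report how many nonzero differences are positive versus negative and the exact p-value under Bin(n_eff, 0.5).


Step 1: Discard zero differences. Original n = 13; n_eff = number of nonzero differences = 13.
Nonzero differences (with sign): +9, +5, +7, +1, +7, +9, +9, +8, +7, -1, +4, +9, +6
Step 2: Count signs: positive = 12, negative = 1.
Step 3: Under H0: P(positive) = 0.5, so the number of positives S ~ Bin(13, 0.5).
Step 4: Two-sided exact p-value = sum of Bin(13,0.5) probabilities at or below the observed probability = 0.003418.
Step 5: alpha = 0.05. reject H0.

n_eff = 13, pos = 12, neg = 1, p = 0.003418, reject H0.


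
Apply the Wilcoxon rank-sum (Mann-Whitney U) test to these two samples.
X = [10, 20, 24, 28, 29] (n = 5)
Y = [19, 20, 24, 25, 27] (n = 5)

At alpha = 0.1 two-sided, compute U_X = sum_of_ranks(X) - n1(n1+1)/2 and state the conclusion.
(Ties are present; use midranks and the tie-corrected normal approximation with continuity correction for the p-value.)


Step 1: Combine and sort all 10 observations; assign midranks.
sorted (value, group): (10,X), (19,Y), (20,X), (20,Y), (24,X), (24,Y), (25,Y), (27,Y), (28,X), (29,X)
ranks: 10->1, 19->2, 20->3.5, 20->3.5, 24->5.5, 24->5.5, 25->7, 27->8, 28->9, 29->10
Step 2: Rank sum for X: R1 = 1 + 3.5 + 5.5 + 9 + 10 = 29.
Step 3: U_X = R1 - n1(n1+1)/2 = 29 - 5*6/2 = 29 - 15 = 14.
       U_Y = n1*n2 - U_X = 25 - 14 = 11.
Step 4: Ties are present, so use the tie-corrected normal approximation (with continuity correction) for the p-value.
Step 5: p-value = 0.833534; compare to alpha = 0.1. fail to reject H0.

U_X = 14, p = 0.833534, fail to reject H0 at alpha = 0.1.


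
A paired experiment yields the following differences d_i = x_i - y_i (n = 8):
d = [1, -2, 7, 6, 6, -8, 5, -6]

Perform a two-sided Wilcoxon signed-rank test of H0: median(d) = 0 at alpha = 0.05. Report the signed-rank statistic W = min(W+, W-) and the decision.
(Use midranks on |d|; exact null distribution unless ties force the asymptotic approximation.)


Step 1: Drop any zero differences (none here) and take |d_i|.
|d| = [1, 2, 7, 6, 6, 8, 5, 6]
Step 2: Midrank |d_i| (ties get averaged ranks).
ranks: |1|->1, |2|->2, |7|->7, |6|->5, |6|->5, |8|->8, |5|->3, |6|->5
Step 3: Attach original signs; sum ranks with positive sign and with negative sign.
W+ = 1 + 7 + 5 + 5 + 3 = 21
W- = 2 + 8 + 5 = 15
(Check: W+ + W- = 36 should equal n(n+1)/2 = 36.)
Step 4: Test statistic W = min(W+, W-) = 15.
Step 5: Ties in |d|, so use the tie-corrected normal approximation.
        E[W] = n(n+1)/4 = 8*9/4 = 18.
        Tie groups: |d|=6 (t=3); sum(t^3 - t) = 24.
        Var[W] = n(n+1)(2n+1)/24 - sum(t^3-t)/48 = 1224/24 - 24/48 = 50.5.
        z = (W - E[W]) / sqrt(Var[W]) = (15 - 18) / 7.1063 = -0.4222.
        Two-sided p = 2*Phi(z) = 0.672909.
Step 6: alpha = 0.05. fail to reject H0.

W+ = 21, W- = 15, W = min = 15, p = 0.672909, fail to reject H0.


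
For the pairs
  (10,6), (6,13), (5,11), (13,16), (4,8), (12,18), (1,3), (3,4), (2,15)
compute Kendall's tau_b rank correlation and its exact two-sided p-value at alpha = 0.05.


Step 1: Enumerate the 36 unordered pairs (i,j) with i<j and classify each by sign(x_j-x_i) * sign(y_j-y_i).
  (1,2):dx=-4,dy=+7->D; (1,3):dx=-5,dy=+5->D; (1,4):dx=+3,dy=+10->C; (1,5):dx=-6,dy=+2->D
  (1,6):dx=+2,dy=+12->C; (1,7):dx=-9,dy=-3->C; (1,8):dx=-7,dy=-2->C; (1,9):dx=-8,dy=+9->D
  (2,3):dx=-1,dy=-2->C; (2,4):dx=+7,dy=+3->C; (2,5):dx=-2,dy=-5->C; (2,6):dx=+6,dy=+5->C
  (2,7):dx=-5,dy=-10->C; (2,8):dx=-3,dy=-9->C; (2,9):dx=-4,dy=+2->D; (3,4):dx=+8,dy=+5->C
  (3,5):dx=-1,dy=-3->C; (3,6):dx=+7,dy=+7->C; (3,7):dx=-4,dy=-8->C; (3,8):dx=-2,dy=-7->C
  (3,9):dx=-3,dy=+4->D; (4,5):dx=-9,dy=-8->C; (4,6):dx=-1,dy=+2->D; (4,7):dx=-12,dy=-13->C
  (4,8):dx=-10,dy=-12->C; (4,9):dx=-11,dy=-1->C; (5,6):dx=+8,dy=+10->C; (5,7):dx=-3,dy=-5->C
  (5,8):dx=-1,dy=-4->C; (5,9):dx=-2,dy=+7->D; (6,7):dx=-11,dy=-15->C; (6,8):dx=-9,dy=-14->C
  (6,9):dx=-10,dy=-3->C; (7,8):dx=+2,dy=+1->C; (7,9):dx=+1,dy=+12->C; (8,9):dx=-1,dy=+11->D
Step 2: C = 27, D = 9, total pairs = 36.
Step 3: tau = (C - D)/(n(n-1)/2) = (27 - 9)/36 = 0.500000.
Step 4: Exact two-sided p-value (enumerate n! = 362880 permutations of y under H0): p = 0.075176.
Step 5: alpha = 0.05. fail to reject H0.

tau_b = 0.5000 (C=27, D=9), p = 0.075176, fail to reject H0.
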